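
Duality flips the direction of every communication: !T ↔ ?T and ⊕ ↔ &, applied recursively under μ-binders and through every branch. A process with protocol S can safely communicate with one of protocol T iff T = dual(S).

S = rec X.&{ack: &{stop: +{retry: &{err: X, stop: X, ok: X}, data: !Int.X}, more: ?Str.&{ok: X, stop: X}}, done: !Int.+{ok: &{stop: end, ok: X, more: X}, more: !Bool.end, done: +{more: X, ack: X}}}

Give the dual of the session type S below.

rec X.+{ack: +{stop: &{retry: +{err: X, stop: X, ok: X}, data: ?Int.X}, more: !Str.+{ok: X, stop: X}}, done: ?Int.&{ok: +{stop: end, ok: X, more: X}, more: ?Bool.end, done: &{more: X, ack: X}}}

rec X → rec X  (μ self-dual)
  &{ack,done} → +{ack,done}  (&→⊕)
    [ack]
      &{stop,more} → +{stop,more}  (&→⊕)
        [stop]
          +{retry,data} → &{retry,data}  (⊕→&)
            [retry]
              &{err,stop,ok} → +{err,stop,ok}  (&→⊕)
                [err]
                  X ↦ X
                [stop]
                  X ↦ X
                [ok]
                  X ↦ X
            [data]
              !Int → ?Int
                X ↦ X
        [more]
          ?Str → !Str
            &{ok,stop} → +{ok,stop}  (&→⊕)
              [ok]
                X ↦ X
              [stop]
                X ↦ X
    [done]
      !Int → ?Int
        +{ok,more,done} → &{ok,more,done}  (⊕→&)
          [ok]
            &{stop,ok,more} → +{stop,ok,more}  (&→⊕)
              [stop]
                end ↦ end
              [ok]
                X ↦ X
              [more]
                X ↦ X
          [more]
            !Bool → ?Bool
              end ↦ end
          [done]
            +{more,ack} → &{more,ack}  (⊕→&)
              [more]
                X ↦ X
              [ack]
                X ↦ X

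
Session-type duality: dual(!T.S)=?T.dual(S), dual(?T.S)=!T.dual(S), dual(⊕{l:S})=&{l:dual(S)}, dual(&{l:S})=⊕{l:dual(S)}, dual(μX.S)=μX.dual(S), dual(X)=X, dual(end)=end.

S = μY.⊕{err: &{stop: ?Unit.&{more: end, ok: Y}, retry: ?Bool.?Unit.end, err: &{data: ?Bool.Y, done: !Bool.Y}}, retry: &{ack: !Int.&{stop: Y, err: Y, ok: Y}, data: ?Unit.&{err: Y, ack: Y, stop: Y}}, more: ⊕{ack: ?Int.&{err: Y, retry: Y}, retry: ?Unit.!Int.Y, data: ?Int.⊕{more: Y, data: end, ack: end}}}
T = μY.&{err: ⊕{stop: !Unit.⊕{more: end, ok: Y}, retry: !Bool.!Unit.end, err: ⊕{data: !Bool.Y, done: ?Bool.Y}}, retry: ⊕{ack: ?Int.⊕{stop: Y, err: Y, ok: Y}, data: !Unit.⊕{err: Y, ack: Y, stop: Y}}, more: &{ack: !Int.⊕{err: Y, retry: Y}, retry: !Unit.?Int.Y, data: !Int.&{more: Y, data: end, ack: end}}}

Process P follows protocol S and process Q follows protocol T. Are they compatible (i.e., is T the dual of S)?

YES

μY ‖ μY  ok (rec unchanged)
  ⊕{err,retry,more} ‖ &{err,retry,more}  ok label sets agree
    case err:
      &{stop,retry,err} ‖ ⊕{stop,retry,err}  ok label sets agree
        case stop:
          ?Unit ‖ !Unit  ok
            &{more,ok} ‖ ⊕{more,ok}  ok label sets agree
              case more:
                end ‖ end  ok
              case ok:
                Y ‖ Y  ok
        case retry:
          ?Bool ‖ !Bool  ok
            ?Unit ‖ !Unit  ok
              end ‖ end  ok
        case err:
          &{data,done} ‖ ⊕{data,done}  ok label sets agree
            case data:
              ?Bool ‖ !Bool  ok
                Y ‖ Y  ok
            case done:
              !Bool ‖ ?Bool  ok
                Y ‖ Y  ok
    case retry:
      &{ack,data} ‖ ⊕{ack,data}  ok label sets agree
        case ack:
          !Int ‖ ?Int  ok
            &{stop,err,ok} ‖ ⊕{stop,err,ok}  ok label sets agree
              case stop:
                Y ‖ Y  ok
              case err:
                Y ‖ Y  ok
              case ok:
                Y ‖ Y  ok
        case data:
          ?Unit ‖ !Unit  ok
            &{err,ack,stop} ‖ ⊕{err,ack,stop}  ok label sets agree
              case err:
                Y ‖ Y  ok
              case ack:
                Y ‖ Y  ok
              case stop:
                Y ‖ Y  ok
    case more:
      ⊕{ack,retry,data} ‖ &{ack,retry,data}  ok label sets agree
        case ack:
          ?Int ‖ !Int  ok
            &{err,retry} ‖ ⊕{err,retry}  ok label sets agree
              case err:
                Y ‖ Y  ok
              case retry:
                Y ‖ Y  ok
        case retry:
          ?Unit ‖ !Unit  ok
            !Int ‖ ?Int  ok
              Y ‖ Y  ok
        case data:
          ?Int ‖ !Int  ok
            ⊕{more,data,ack} ‖ &{more,data,ack}  ok label sets agree
              case more:
                Y ‖ Y  ok
              case data:
                end ‖ end  ok
              case ack:
                end ‖ end  ok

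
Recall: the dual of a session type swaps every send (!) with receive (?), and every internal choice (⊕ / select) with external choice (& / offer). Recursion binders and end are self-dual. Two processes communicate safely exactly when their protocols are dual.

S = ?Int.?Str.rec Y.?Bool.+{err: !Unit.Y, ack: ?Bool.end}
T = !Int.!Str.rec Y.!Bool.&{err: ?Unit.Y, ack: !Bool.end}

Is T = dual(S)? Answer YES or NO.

YES

?Int ‖ !Int  ok
  ?Str ‖ !Str  ok
    rec Y ‖ rec Y  ok (rec unchanged)
      ?Bool ‖ !Bool  ok
        +{err,ack} ‖ &{err,ack}  ok label sets agree
          [err]
            !Unit ‖ ?Unit  ok
              Y ‖ Y  ok
          [ack]
            ?Bool ‖ !Bool  ok
              end ‖ end  ok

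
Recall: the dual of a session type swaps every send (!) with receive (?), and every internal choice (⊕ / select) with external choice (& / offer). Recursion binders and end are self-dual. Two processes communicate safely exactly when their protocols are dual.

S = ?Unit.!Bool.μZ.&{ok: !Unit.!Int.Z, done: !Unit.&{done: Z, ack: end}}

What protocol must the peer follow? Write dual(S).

!Unit.?Bool.μZ.⊕{ok: ?Unit.?Int.Z, done: ?Unit.⊕{done: Z, ack: end}}

?Unit ↦ !Unit
  !Bool ↦ ?Bool
    μZ ↦ μZ  (binder kept)
      &{ok,done} ↦ ⊕{ok,done}  (offer→select)
        • ok:
          !Unit ↦ ?Unit
            !Int ↦ ?Int
              Z ↦ Z
        • done:
          !Unit ↦ ?Unit
            &{done,ack} ↦ ⊕{done,ack}  (offer→select)
              • done:
                Z ↦ Z
              • ack:
                end ↦ end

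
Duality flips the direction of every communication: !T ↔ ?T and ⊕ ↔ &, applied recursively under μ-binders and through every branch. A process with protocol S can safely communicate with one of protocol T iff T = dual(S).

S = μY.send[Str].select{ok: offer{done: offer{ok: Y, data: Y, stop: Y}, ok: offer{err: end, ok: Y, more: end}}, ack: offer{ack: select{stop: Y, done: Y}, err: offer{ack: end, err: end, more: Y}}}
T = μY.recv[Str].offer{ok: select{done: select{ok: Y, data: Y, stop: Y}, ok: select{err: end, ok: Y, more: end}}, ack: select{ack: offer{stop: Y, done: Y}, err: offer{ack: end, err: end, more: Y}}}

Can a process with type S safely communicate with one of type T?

μY vs μY  ✓ (μ self-dual)
  send[Str] vs recv[Str]  ✓
    select{ok,ack} vs offer{ok,ack}  ✓ labels match
      [ok]
        offer{done,ok} vs select{done,ok}  ✓ labels match
          [done]
            offer{ok,data,stop} vs select{ok,data,stop}  ✓ labels match
              [ok]
                Y vs Y  ✓
              [data]
                Y vs Y  ✓
              [stop]
                Y vs Y  ✓
          [ok]
            offer{err,ok,more} vs select{err,ok,more}  ✓ labels match
              [err]
                end vs end  ✓
              [ok]
                Y vs Y  ✓
              [more]
                end vs end  ✓
      [ack]
        offer{ack,err} vs select{ack,err}  ✓ labels match
          [ack]
            select{stop,done} vs offer{stop,done}  ✓ labels match
              [stop]
                Y vs Y  ✓
              [done]
                Y vs Y  ✓
          [err]
            offer{ack,err,more} vs offer{ack,err,more}  ✗ choice polarity not flipped — not dual

NO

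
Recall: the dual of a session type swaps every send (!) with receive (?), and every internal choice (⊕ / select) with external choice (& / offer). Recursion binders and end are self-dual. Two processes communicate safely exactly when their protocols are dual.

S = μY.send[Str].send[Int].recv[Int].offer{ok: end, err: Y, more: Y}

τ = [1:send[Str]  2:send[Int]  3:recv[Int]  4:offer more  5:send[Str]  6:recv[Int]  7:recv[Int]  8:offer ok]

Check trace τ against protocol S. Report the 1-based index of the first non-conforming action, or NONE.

@1 send[Str]  ok  now at send[Int].recv[Int].offer{ok: end, err: μY.…, more: μY.…}
@2 send[Int]  ok  now at recv[Int].offer{ok: end, err: μY.…, more: μY.…}
@3 recv[Int]  ok  now at offer{ok: end, err: μY.…, more: μY.…}
@4 offer more  ok  now at μY.…
@5 send[Str]  ok  now at send[Int].recv[Int].offer{ok: end, err: μY.…, more: μY.…}
@6 got recv[Int], protocol expects send[Int]  ✗

6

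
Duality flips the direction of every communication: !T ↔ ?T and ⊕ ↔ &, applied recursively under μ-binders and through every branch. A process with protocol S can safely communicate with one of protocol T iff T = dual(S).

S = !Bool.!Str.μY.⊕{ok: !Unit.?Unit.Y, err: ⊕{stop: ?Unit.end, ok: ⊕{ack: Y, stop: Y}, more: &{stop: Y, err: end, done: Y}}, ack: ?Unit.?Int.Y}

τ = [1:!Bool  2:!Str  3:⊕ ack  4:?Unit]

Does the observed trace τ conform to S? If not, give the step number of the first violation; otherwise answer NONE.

[1] !Bool  ✓  now at !Str.μY.…
[2] !Str  ✓  now at μY.…
[3] ⊕ ack  ✓  now at ?Unit.?Int.μY.…
[4] ?Unit  ✓  now at ?Int.μY.…
all 4 steps conform

NONE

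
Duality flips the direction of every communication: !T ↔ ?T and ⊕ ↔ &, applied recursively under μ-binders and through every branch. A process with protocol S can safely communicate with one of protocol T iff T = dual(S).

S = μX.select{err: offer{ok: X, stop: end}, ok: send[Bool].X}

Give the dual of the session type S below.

μX.offer{err: select{ok: X, stop: end}, ok: recv[Bool].X}

μX ↦ μX  (μ self-dual)
  select{err,ok} ↦ offer{err,ok}  (⊕→&)
    [err]
      offer{ok,stop} ↦ select{ok,stop}  (external→internal)
        [ok]
          X ↦ X
        [stop]
          end ↦ end
    [ok]
      send[Bool] ↦ recv[Bool]
        X ↦ X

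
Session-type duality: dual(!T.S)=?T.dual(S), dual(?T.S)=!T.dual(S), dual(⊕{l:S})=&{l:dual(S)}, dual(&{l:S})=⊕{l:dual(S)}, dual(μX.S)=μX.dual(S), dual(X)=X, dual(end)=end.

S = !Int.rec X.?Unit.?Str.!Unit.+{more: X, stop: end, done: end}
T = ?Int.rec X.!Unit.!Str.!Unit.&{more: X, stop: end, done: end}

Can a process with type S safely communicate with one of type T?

!Int ‖ ?Int  ✓
  rec X ‖ rec X  ✓ (rec unchanged)
    ?Unit ‖ !Unit  ✓
      ?Str ‖ !Str  ✓
        !Unit ‖ !Unit  ✗ same direction on both sides — not dual

NO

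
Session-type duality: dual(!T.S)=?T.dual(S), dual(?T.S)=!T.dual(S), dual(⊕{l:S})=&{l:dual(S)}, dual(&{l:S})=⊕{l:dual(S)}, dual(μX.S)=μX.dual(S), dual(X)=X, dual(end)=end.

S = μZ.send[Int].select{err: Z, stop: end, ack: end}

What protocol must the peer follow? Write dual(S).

μZ.recv[Int].offer{err: Z, stop: end, ack: end}

μZ → μZ  (μ self-dual)
  send[Int] → recv[Int]
    select{err,stop,ack} → offer{err,stop,ack}  (⊕→&)
      [err]
        Z ↦ Z
      [stop]
        end ↦ end
      [ack]
        end ↦ end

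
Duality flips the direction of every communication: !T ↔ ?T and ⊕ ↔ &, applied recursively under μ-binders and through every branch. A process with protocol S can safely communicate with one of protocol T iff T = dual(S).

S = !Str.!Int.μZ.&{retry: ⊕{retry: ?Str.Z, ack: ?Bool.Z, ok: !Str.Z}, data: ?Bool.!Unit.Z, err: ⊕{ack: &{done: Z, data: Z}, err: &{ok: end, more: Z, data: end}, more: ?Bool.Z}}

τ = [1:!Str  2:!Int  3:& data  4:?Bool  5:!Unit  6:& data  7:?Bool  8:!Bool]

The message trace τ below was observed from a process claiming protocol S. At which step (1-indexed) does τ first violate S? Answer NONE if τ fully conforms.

[1] !Str  ok  residual = !Int.μZ.…
[2] !Int  ok  residual = μZ.…
[3] & data  ok  residual = ?Bool.!Unit.μZ.…
[4] ?Bool  ok  residual = !Unit.μZ.…
[5] !Unit  ok  residual = μZ.…
[6] & data  ok  residual = ?Bool.!Unit.μZ.…
[7] ?Bool  ok  residual = !Unit.μZ.…
[8] got !Bool, protocol expects !Unit  ✗

8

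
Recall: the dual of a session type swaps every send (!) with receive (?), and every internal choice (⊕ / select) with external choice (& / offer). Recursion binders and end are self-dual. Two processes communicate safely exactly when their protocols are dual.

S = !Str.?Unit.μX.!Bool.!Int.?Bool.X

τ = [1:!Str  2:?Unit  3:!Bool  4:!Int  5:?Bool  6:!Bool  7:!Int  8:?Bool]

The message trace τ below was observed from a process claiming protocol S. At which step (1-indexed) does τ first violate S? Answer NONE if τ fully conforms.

[1] !Str  ✓  residual = ?Unit.μX.…
[2] ?Unit  ✓  residual = μX.…
[3] !Bool  ✓  residual = !Int.?Bool.μX.…
[4] !Int  ✓  residual = ?Bool.μX.…
[5] ?Bool  ✓  residual = μX.…
[6] !Bool  ✓  residual = !Int.?Bool.μX.…
[7] !Int  ✓  residual = ?Bool.μX.…
[8] ?Bool  ✓  residual = μX.…
τ conforms to S (length 8)

NONE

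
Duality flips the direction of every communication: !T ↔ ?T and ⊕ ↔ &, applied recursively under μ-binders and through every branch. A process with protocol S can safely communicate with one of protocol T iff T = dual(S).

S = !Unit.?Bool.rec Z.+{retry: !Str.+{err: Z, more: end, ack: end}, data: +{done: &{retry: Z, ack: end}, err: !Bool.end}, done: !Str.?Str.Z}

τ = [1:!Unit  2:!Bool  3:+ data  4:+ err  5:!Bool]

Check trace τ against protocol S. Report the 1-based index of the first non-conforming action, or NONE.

step 1: !Unit  match  cont: ?Bool.rec Z.…
step 2: got !Bool, protocol expects ?Bool  ✗

2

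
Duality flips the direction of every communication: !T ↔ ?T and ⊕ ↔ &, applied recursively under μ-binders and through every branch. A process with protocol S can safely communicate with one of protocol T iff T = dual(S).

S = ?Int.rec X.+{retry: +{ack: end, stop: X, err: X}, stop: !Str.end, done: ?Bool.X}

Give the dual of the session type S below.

!Int.rec X.&{retry: &{ack: end, stop: X, err: X}, stop: ?Str.end, done: !Bool.X}

?Int → !Int
  rec X → rec X  (rec unchanged)
    +{retry,stop,done} → &{retry,stop,done}  (internal→external)
      [retry]
        +{ack,stop,err} → &{ack,stop,err}  (internal→external)
          [ack]
            end self-dual
          [stop]
            X self-dual
          [err]
            X self-dual
      [stop]
        !Str → ?Str
          end self-dual
      [done]
        ?Bool → !Bool
          X self-dual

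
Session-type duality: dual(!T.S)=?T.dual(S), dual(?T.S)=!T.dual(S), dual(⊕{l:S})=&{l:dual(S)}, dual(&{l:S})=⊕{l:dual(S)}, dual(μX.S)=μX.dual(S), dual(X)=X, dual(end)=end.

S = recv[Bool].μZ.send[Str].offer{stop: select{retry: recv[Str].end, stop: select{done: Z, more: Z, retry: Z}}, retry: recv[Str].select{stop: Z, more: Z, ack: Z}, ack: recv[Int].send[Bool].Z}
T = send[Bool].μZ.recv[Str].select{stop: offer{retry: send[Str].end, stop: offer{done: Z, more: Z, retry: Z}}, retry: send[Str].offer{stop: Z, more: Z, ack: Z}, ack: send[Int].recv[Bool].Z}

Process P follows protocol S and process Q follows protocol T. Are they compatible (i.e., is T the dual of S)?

YES

recv[Bool] vs send[Bool]  ok
  μZ vs μZ  ok (μ self-dual)
    send[Str] vs recv[Str]  ok
      offer{stop,retry,ack} vs select{stop,retry,ack}  ok label sets agree
        [stop]
          select{retry,stop} vs offer{retry,stop}  ok label sets agree
            [retry]
              recv[Str] vs send[Str]  ok
                end vs end  ok
            [stop]
              select{done,more,retry} vs offer{done,more,retry}  ok label sets agree
                [done]
                  Z vs Z  ok
                [more]
                  Z vs Z  ok
                [retry]
                  Z vs Z  ok
        [retry]
          recv[Str] vs send[Str]  ok
            select{stop,more,ack} vs offer{stop,more,ack}  ok label sets agree
              [stop]
                Z vs Z  ok
              [more]
                Z vs Z  ok
              [ack]
                Z vs Z  ok
        [ack]
          recv[Int] vs send[Int]  ok
            send[Bool] vs recv[Bool]  ok
              Z vs Z  ok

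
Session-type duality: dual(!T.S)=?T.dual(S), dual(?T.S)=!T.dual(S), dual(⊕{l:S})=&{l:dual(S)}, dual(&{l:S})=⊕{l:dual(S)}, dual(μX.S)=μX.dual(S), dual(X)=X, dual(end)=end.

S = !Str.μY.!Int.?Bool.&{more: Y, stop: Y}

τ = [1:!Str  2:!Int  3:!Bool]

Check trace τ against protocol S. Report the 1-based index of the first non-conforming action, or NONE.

step 1: !Str  ✓  residual = μY.…
step 2: !Int  ✓  residual = ?Bool.&{more: μY.…, stop: μY.…}
step 3: got !Bool, protocol expects ?Bool  ✗

3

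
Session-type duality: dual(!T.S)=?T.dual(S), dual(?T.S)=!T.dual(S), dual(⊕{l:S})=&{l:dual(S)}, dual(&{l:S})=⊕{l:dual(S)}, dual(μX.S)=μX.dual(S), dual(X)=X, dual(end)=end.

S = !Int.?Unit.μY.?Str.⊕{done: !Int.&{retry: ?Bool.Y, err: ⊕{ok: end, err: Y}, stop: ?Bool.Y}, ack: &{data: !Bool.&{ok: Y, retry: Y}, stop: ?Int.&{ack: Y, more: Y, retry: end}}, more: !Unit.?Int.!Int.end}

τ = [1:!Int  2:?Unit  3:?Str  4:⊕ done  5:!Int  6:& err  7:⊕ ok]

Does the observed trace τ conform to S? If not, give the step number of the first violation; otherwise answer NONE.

step 1: !Int  match  now at ?Unit.μY.…
step 2: ?Unit  match  now at μY.…
step 3: ?Str  match  now at ⊕{done: !Int.&{retry: ?Bool.μY.…, err: ⊕{ok: end, err: μY.…}, stop: ?Bool.μY.…}, ack: &{data: !Bool.&{ok: μY.…, retry: μY.…}, stop: ?Int.&{ack: μY.…, more: μY.…, retry: end}}, more: !Unit.?Int.!Int.end}
step 4: ⊕ done  match  now at !Int.&{retry: ?Bool.μY.…, err: ⊕{ok: end, err: μY.…}, stop: ?Bool.μY.…}
step 5: !Int  match  now at &{retry: ?Bool.μY.…, err: ⊕{ok: end, err: μY.…}, stop: ?Bool.μY.…}
step 6: & err  match  now at ⊕{ok: end, err: μY.…}
step 7: ⊕ ok  match  now at end
trace exhausted — no violation

NONE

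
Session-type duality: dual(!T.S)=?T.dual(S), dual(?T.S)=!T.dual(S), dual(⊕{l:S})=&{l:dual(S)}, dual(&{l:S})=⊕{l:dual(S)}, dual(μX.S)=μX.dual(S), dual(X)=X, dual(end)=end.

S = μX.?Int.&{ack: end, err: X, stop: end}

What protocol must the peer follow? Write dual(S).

μX → μX  (binder kept)
  ?Int → !Int
    &{ack,err,stop} → ⊕{ack,err,stop}  (offer→select)
      • ack:
        dual(end) = end
      • err:
        dual(X) = X
      • stop:
        dual(end) = end

μX.!Int.⊕{ack: end, err: X, stop: end}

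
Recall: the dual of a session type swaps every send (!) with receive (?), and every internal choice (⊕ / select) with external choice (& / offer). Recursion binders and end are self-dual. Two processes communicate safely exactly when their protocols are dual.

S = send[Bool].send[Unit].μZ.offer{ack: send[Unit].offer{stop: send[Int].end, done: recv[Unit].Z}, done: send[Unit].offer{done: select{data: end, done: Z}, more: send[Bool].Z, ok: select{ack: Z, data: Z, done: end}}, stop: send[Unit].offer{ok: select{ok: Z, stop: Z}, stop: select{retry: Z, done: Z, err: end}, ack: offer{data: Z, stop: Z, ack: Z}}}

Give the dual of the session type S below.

send[Bool] → recv[Bool]
  send[Unit] → recv[Unit]
    μZ → μZ  (binder kept)
      offer{ack,done,stop} → select{ack,done,stop}  (external→internal)
        • ack:
          send[Unit] → recv[Unit]
            offer{stop,done} → select{stop,done}  (external→internal)
              • stop:
                send[Int] → recv[Int]
                  dual(end) = end
              • done:
                recv[Unit] → send[Unit]
                  dual(Z) = Z
        • done:
          send[Unit] → recv[Unit]
            offer{done,more,ok} → select{done,more,ok}  (external→internal)
              • done:
                select{data,done} → offer{data,done}  (⊕→&)
                  • data:
                    dual(end) = end
                  • done:
                    dual(Z) = Z
              • more:
                send[Bool] → recv[Bool]
                  dual(Z) = Z
              • ok:
                select{ack,data,done} → offer{ack,data,done}  (⊕→&)
                  • ack:
                    dual(Z) = Z
                  • data:
                    dual(Z) = Z
                  • done:
                    dual(end) = end
        • stop:
          send[Unit] → recv[Unit]
            offer{ok,stop,ack} → select{ok,stop,ack}  (external→internal)
              • ok:
                select{ok,stop} → offer{ok,stop}  (⊕→&)
                  • ok:
                    dual(Z) = Z
                  • stop:
                    dual(Z) = Z
              • stop:
                select{retry,done,err} → offer{retry,done,err}  (⊕→&)
                  • retry:
                    dual(Z) = Z
                  • done:
                    dual(Z) = Z
                  • err:
                    dual(end) = end
              • ack:
                offer{data,stop,ack} → select{data,stop,ack}  (external→internal)
                  • data:
                    dual(Z) = Z
                  • stop:
                    dual(Z) = Z
                  • ack:
                    dual(Z) = Z

recv[Bool].recv[Unit].μZ.select{ack: recv[Unit].select{stop: recv[Int].end, done: send[Unit].Z}, done: recv[Unit].select{done: offer{data: end, done: Z}, more: recv[Bool].Z, ok: offer{ack: Z, data: Z, done: end}}, stop: recv[Unit].select{ok: offer{ok: Z, stop: Z}, stop: offer{retry: Z, done: Z, err: end}, ack: select{data: Z, stop: Z, ack: Z}}}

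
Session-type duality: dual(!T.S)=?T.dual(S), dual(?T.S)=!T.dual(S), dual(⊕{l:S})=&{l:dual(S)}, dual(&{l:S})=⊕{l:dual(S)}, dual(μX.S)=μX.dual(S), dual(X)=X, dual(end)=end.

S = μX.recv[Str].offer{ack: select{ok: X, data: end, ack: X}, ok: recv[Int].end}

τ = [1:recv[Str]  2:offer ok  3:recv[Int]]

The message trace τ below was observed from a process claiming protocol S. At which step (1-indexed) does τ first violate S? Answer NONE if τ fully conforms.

@1 recv[Str]  ✓  residual = offer{ack: select{ok: μX.…, data: end, ack: μX.…}, ok: recv[Int].end}
@2 offer ok  ✓  residual = recv[Int].end
@3 recv[Int]  ✓  residual = end
all 3 steps conform

NONE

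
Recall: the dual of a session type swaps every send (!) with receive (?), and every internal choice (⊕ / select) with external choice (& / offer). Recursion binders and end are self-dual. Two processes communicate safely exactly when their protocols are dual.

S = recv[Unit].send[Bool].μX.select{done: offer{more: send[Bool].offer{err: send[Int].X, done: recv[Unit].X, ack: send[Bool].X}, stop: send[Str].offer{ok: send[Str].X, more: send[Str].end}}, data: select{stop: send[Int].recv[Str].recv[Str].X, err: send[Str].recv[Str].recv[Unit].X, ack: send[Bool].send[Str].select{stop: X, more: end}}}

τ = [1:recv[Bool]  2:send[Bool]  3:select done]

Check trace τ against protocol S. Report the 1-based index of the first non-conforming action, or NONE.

1

[1] got recv[Bool], protocol expects recv[Unit]  ✗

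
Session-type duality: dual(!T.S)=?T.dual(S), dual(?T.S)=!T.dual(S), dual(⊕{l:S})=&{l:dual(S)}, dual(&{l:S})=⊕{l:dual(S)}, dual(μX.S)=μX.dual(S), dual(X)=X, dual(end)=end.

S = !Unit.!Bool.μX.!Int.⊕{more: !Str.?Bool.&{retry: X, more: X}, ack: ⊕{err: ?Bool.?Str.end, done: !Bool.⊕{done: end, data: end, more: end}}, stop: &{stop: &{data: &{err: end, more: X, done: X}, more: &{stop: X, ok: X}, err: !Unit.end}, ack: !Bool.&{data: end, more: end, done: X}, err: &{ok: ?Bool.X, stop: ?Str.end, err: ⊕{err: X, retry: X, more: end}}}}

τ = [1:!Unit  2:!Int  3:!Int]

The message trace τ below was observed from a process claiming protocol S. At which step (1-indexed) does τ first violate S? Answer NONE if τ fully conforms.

2

step 1: !Unit  match  now at !Bool.μX.…
step 2: got !Int, protocol expects !Bool  ✗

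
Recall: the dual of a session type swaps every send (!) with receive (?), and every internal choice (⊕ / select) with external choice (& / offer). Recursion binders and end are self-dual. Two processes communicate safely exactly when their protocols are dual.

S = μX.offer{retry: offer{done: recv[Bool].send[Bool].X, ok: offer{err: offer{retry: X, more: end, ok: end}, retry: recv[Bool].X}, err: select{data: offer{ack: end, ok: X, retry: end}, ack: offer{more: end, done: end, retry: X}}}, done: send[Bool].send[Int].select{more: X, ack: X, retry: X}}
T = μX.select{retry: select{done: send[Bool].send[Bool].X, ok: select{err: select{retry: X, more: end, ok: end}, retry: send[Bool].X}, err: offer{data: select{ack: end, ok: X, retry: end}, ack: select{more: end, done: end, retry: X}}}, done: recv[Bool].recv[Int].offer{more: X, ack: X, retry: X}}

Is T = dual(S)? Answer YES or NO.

μX vs μX  match (μ self-dual)
  offer{retry,done} vs select{retry,done}  match same labels
    • retry:
      offer{done,ok,err} vs select{done,ok,err}  match same labels
        • done:
          recv[Bool] vs send[Bool]  match
            send[Bool] vs send[Bool]  ✗ same direction on both sides — not dual

NO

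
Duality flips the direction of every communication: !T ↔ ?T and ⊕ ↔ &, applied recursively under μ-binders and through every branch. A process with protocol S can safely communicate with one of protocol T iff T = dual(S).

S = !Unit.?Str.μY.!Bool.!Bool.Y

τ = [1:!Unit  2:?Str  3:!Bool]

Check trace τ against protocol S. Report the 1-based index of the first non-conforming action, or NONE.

NONE

@1 !Unit  ok  state: ?Str.μY.…
@2 ?Str  ok  state: μY.…
@3 !Bool  ok  state: !Bool.μY.…
all 3 steps conform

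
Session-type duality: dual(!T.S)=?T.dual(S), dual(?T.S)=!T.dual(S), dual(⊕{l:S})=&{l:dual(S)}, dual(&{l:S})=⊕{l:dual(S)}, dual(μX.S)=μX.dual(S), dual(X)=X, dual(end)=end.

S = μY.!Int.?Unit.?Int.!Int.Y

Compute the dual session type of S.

μY.?Int.!Unit.!Int.?Int.Y

μY → μY  (rec unchanged)
  !Int → ?Int
    ?Unit → !Unit
      ?Int → !Int
        !Int → ?Int
          Y ↦ Y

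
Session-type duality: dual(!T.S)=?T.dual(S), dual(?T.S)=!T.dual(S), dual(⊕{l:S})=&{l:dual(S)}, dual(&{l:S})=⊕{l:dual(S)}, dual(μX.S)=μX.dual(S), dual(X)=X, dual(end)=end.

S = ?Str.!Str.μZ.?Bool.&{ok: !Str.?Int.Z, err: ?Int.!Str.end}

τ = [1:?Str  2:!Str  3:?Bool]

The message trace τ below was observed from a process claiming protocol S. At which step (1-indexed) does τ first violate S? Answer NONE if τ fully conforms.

step 1: ?Str  ok  residual = !Str.μZ.…
step 2: !Str  ok  residual = μZ.…
step 3: ?Bool  ok  residual = &{ok: !Str.?Int.μZ.…, err: ?Int.!Str.end}
τ conforms to S (length 3)

NONE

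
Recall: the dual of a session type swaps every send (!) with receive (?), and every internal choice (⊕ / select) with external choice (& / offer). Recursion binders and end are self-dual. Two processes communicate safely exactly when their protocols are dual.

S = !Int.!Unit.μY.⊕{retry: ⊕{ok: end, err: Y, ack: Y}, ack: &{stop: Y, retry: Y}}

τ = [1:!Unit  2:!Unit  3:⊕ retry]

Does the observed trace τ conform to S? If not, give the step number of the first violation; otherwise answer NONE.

1

[1] got !Unit, protocol expects !Int  ✗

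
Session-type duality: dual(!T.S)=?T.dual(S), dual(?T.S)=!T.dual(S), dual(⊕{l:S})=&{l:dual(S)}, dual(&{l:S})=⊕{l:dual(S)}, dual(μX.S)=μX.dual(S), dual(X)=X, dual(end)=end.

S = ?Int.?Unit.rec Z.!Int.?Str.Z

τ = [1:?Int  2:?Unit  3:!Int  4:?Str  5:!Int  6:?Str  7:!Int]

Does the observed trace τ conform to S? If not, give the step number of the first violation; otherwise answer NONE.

NONE

@1 ?Int  ✓  residual = ?Unit.rec Z.…
@2 ?Unit  ✓  residual = rec Z.…
@3 !Int  ✓  residual = ?Str.rec Z.…
@4 ?Str  ✓  residual = rec Z.…
@5 !Int  ✓  residual = ?Str.rec Z.…
@6 ?Str  ✓  residual = rec Z.…
@7 !Int  ✓  residual = ?Str.rec Z.…
trace exhausted — no violation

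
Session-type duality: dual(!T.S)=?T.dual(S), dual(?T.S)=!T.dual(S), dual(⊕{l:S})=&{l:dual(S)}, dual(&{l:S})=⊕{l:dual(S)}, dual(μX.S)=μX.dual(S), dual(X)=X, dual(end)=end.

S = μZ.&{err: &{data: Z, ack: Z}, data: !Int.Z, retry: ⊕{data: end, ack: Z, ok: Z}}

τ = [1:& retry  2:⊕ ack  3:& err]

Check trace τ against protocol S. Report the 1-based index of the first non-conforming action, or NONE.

[1] & retry  ✓  now at ⊕{data: end, ack: μZ.…, ok: μZ.…}
[2] ⊕ ack  ✓  now at μZ.…
[3] & err  ✓  now at &{data: μZ.…, ack: μZ.…}
all 3 steps conform

NONE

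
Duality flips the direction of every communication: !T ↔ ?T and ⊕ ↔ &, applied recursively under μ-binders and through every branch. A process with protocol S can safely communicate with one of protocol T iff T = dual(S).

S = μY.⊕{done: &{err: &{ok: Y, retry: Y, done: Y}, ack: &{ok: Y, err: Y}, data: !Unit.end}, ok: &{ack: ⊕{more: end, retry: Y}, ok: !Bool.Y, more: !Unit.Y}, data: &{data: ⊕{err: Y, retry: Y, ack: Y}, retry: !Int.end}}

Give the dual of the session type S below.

μY = μY  (μ self-dual)
  ⊕{done,ok,data} = &{done,ok,data}  (select→offer)
    [done]
      &{err,ack,data} = ⊕{err,ack,data}  (offer→select)
        [err]
          &{ok,retry,done} = ⊕{ok,retry,done}  (offer→select)
            [ok]
              Y self-dual
            [retry]
              Y self-dual
            [done]
              Y self-dual
        [ack]
          &{ok,err} = ⊕{ok,err}  (offer→select)
            [ok]
              Y self-dual
            [err]
              Y self-dual
        [data]
          !Unit = ?Unit
            end self-dual
    [ok]
      &{ack,ok,more} = ⊕{ack,ok,more}  (offer→select)
        [ack]
          ⊕{more,retry} = &{more,retry}  (select→offer)
            [more]
              end self-dual
            [retry]
              Y self-dual
        [ok]
          !Bool = ?Bool
            Y self-dual
        [more]
          !Unit = ?Unit
            Y self-dual
    [data]
      &{data,retry} = ⊕{data,retry}  (offer→select)
        [data]
          ⊕{err,retry,ack} = &{err,retry,ack}  (select→offer)
            [err]
              Y self-dual
            [retry]
              Y self-dual
            [ack]
              Y self-dual
        [retry]
          !Int = ?Int
            end self-dual

μY.&{done: ⊕{err: ⊕{ok: Y, retry: Y, done: Y}, ack: ⊕{ok: Y, err: Y}, data: ?Unit.end}, ok: ⊕{ack: &{more: end, retry: Y}, ok: ?Bool.Y, more: ?Unit.Y}, data: ⊕{data: &{err: Y, retry: Y, ack: Y}, retry: ?Int.end}}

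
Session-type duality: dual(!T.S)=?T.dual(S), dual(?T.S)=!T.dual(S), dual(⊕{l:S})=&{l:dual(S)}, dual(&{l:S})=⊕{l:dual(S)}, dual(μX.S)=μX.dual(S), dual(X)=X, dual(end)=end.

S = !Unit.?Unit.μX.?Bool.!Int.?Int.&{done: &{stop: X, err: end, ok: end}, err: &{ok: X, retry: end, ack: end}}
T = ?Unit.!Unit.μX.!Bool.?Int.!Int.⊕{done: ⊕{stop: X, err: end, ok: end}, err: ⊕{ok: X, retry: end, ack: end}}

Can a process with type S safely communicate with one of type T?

YES

!Unit | ?Unit  ok
  ?Unit | !Unit  ok
    μX | μX  ok (μ self-dual)
      ?Bool | !Bool  ok
        !Int | ?Int  ok
          ?Int | !Int  ok
            &{done,err} | ⊕{done,err}  ok label sets agree
              case done:
                &{stop,err,ok} | ⊕{stop,err,ok}  ok label sets agree
                  case stop:
                    X | X  ok
                  case err:
                    end | end  ok
                  case ok:
                    end | end  ok
              case err:
                &{ok,retry,ack} | ⊕{ok,retry,ack}  ok label sets agree
                  case ok:
                    X | X  ok
                  case retry:
                    end | end  ok
                  case ack:
                    end | end  ok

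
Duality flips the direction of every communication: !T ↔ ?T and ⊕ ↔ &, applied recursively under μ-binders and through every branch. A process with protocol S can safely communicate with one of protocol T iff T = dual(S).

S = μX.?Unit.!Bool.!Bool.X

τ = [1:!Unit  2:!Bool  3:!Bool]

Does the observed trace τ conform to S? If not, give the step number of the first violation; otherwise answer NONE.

1

[1] got !Unit, protocol expects ?Unit  ✗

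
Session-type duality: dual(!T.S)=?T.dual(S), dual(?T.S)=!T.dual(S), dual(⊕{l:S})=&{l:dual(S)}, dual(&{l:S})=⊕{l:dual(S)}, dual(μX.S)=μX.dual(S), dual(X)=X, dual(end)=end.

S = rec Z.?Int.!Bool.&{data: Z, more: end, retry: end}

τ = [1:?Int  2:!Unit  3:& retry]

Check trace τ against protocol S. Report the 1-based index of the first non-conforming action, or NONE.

2

step 1: ?Int  ok  now at !Bool.&{data: rec Z.…, more: end, retry: end}
step 2: got !Unit, protocol expects !Bool  ✗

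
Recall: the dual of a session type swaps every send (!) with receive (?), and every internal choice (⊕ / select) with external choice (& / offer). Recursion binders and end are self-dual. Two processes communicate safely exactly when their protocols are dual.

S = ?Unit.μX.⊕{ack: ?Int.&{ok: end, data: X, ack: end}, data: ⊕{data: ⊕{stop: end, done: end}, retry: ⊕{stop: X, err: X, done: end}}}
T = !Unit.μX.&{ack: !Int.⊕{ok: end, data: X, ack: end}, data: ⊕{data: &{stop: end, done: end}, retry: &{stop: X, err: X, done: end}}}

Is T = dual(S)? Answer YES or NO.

?Unit ‖ !Unit  match
  μX ‖ μX  match (rec unchanged)
    ⊕{ack,data} ‖ &{ack,data}  match label sets agree
      • ack:
        ?Int ‖ !Int  match
          &{ok,data,ack} ‖ ⊕{ok,data,ack}  match label sets agree
            • ok:
              end ‖ end  match
            • data:
              X ‖ X  match
            • ack:
              end ‖ end  match
      • data:
        ⊕{data,retry} ‖ ⊕{data,retry}  ✗ choice polarity not flipped — not dual

NO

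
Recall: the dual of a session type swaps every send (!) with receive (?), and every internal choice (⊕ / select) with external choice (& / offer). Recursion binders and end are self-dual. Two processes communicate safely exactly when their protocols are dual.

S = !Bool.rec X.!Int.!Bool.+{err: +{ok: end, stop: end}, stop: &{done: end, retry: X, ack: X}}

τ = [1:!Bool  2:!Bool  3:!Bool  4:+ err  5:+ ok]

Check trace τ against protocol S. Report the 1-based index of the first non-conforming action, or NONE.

step 1: !Bool  match  now at rec X.…
step 2: got !Bool, protocol expects !Int  ✗

2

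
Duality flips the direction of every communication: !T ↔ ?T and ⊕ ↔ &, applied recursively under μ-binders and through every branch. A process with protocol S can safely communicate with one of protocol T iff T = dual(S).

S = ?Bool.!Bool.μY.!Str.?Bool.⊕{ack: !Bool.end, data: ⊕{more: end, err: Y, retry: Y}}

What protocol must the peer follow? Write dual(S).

?Bool ↦ !Bool
  !Bool ↦ ?Bool
    μY ↦ μY  (μ self-dual)
      !Str ↦ ?Str
        ?Bool ↦ !Bool
          ⊕{ack,data} ↦ &{ack,data}  (select→offer)
            case ack:
              !Bool ↦ ?Bool
                dual(end) = end
            case data:
              ⊕{more,err,retry} ↦ &{more,err,retry}  (select→offer)
                case more:
                  dual(end) = end
                case err:
                  dual(Y) = Y
                case retry:
                  dual(Y) = Y

!Bool.?Bool.μY.?Str.!Bool.&{ack: ?Bool.end, data: &{more: end, err: Y, retry: Y}}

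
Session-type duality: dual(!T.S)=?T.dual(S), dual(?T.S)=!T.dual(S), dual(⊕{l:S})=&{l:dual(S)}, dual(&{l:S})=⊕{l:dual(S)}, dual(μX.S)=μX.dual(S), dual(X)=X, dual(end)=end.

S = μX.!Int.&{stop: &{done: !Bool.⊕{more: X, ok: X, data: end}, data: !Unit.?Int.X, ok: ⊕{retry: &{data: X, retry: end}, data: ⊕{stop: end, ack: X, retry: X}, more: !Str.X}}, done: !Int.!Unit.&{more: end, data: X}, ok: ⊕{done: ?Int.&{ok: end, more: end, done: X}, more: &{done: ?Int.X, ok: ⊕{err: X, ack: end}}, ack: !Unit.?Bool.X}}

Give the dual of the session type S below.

μX → μX  (rec unchanged)
  !Int → ?Int
    &{stop,done,ok} → ⊕{stop,done,ok}  (&→⊕)
      • stop:
        &{done,data,ok} → ⊕{done,data,ok}  (&→⊕)
          • done:
            !Bool → ?Bool
              ⊕{more,ok,data} → &{more,ok,data}  (⊕→&)
                • more:
                  X ↦ X
                • ok:
                  X ↦ X
                • data:
                  end ↦ end
          • data:
            !Unit → ?Unit
              ?Int → !Int
                X ↦ X
          • ok:
            ⊕{retry,data,more} → &{retry,data,more}  (⊕→&)
              • retry:
                &{data,retry} → ⊕{data,retry}  (&→⊕)
                  • data:
                    X ↦ X
                  • retry:
                    end ↦ end
              • data:
                ⊕{stop,ack,retry} → &{stop,ack,retry}  (⊕→&)
                  • stop:
                    end ↦ end
                  • ack:
                    X ↦ X
                  • retry:
                    X ↦ X
              • more:
                !Str → ?Str
                  X ↦ X
      • done:
        !Int → ?Int
          !Unit → ?Unit
            &{more,data} → ⊕{more,data}  (&→⊕)
              • more:
                end ↦ end
              • data:
                X ↦ X
      • ok:
        ⊕{done,more,ack} → &{done,more,ack}  (⊕→&)
          • done:
            ?Int → !Int
              &{ok,more,done} → ⊕{ok,more,done}  (&→⊕)
                • ok:
                  end ↦ end
                • more:
                  end ↦ end
                • done:
                  X ↦ X
          • more:
            &{done,ok} → ⊕{done,ok}  (&→⊕)
              • done:
                ?Int → !Int
                  X ↦ X
              • ok:
                ⊕{err,ack} → &{err,ack}  (⊕→&)
                  • err:
                    X ↦ X
                  • ack:
                    end ↦ end
          • ack:
            !Unit → ?Unit
              ?Bool → !Bool
                X ↦ X

μX.?Int.⊕{stop: ⊕{done: ?Bool.&{more: X, ok: X, data: end}, data: ?Unit.!Int.X, ok: &{retry: ⊕{data: X, retry: end}, data: &{stop: end, ack: X, retry: X}, more: ?Str.X}}, done: ?Int.?Unit.⊕{more: end, data: X}, ok: &{done: !Int.⊕{ok: end, more: end, done: X}, more: ⊕{done: !Int.X, ok: &{err: X, ack: end}}, ack: ?Unit.!Bool.X}}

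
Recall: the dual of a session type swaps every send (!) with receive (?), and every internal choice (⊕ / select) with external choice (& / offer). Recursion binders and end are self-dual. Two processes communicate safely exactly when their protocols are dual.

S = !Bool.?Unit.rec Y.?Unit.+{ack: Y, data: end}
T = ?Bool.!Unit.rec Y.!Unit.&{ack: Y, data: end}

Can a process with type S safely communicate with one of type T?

YES

!Bool | ?Bool  ✓
  ?Unit | !Unit  ✓
    rec Y | rec Y  ✓ (μ self-dual)
      ?Unit | !Unit  ✓
        +{ack,data} | &{ack,data}  ✓ label sets agree
          • ack:
            Y | Y  ✓
          • data:
            end | end  ✓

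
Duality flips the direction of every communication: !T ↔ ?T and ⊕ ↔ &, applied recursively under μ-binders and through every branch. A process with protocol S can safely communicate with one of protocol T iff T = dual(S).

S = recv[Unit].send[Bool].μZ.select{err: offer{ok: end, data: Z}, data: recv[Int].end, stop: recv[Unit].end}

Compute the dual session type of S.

recv[Unit] → send[Unit]
  send[Bool] → recv[Bool]
    μZ → μZ  (rec unchanged)
      select{err,data,stop} → offer{err,data,stop}  (internal→external)
        [err]
          offer{ok,data} → select{ok,data}  (&→⊕)
            [ok]
              dual(end) = end
            [data]
              dual(Z) = Z
        [data]
          recv[Int] → send[Int]
            dual(end) = end
        [stop]
          recv[Unit] → send[Unit]
            dual(end) = end

send[Unit].recv[Bool].μZ.offer{err: select{ok: end, data: Z}, data: send[Int].end, stop: send[Unit].end}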